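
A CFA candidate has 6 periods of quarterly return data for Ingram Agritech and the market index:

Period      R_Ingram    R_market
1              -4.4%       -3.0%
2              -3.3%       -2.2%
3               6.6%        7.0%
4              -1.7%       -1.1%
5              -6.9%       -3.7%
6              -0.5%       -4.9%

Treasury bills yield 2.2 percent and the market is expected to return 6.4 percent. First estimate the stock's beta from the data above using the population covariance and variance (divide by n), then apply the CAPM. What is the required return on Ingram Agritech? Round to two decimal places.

6.02%

Mean R_i = (-4.4 − 3.3 + 6.6 − 1.7 − 6.9 − 0.5) / 6 = -1.7000%
Mean R_m = (-3.0 − 2.2 + 7.0 − 1.1 − 3.7 − 4.9) / 6 = -1.3167%
Σ(R_i − R̄_i)(R_m − R̄_m) = 83.0800  ⇒  Cov = 83.0800 / 6 = 13.8467
Σ(R_m − R̄_m)² = 91.3483  ⇒  Var(R_m) = 91.3483 / 6 = 15.2247
β = Cov / Var(R_m) = 13.8467 / 15.2247 = 0.9095
MRP = 6.4% − 2.2% = 4.20%
E(R) = R_f + β × MRP = 2.2% + 0.9095 × 4.2% = 6.02%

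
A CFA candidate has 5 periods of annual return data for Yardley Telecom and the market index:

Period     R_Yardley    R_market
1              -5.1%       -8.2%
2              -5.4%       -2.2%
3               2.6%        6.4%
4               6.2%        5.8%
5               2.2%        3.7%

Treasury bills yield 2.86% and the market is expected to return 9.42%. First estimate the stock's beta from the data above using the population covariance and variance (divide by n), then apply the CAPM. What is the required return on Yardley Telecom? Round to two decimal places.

Mean R_i = (-5.1 − 5.4 + 2.6 + 6.2 + 2.2) / 5 = 0.1000%
Mean R_m = (-8.2 − 2.2 + 6.4 + 5.8 + 3.7) / 5 = 1.1000%
Σ(R_i − R̄_i)(R_m − R̄_m) = 113.8900  ⇒  Cov = 113.8900 / 5 = 22.7780
Σ(R_m − R̄_m)² = 154.3200  ⇒  Var(R_m) = 154.3200 / 5 = 30.8640
β = Cov / Var(R_m) = 22.7780 / 30.8640 = 0.7380
MRP = 9.42% − 2.86% = 6.56%
E(R) = R_f + β × MRP = 2.86% + 0.7380 × 6.56% = 7.70%

7.70%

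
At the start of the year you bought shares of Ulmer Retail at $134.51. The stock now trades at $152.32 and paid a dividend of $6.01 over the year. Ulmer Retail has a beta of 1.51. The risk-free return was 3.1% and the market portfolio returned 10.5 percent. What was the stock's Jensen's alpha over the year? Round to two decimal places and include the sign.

Realised HPR = (P1 + D1 − P0) / P0 = (152.32 + 6.01 − 134.51) / 134.51 = 23.82 / 134.51 = 17.7087%
MRP = 10.5% − 3.1% = 7.40%
CAPM required = R_f + β·MRP = 3.1% + 1.51 × 7.4% = 14.2740%
α = realised − required = 17.7087% − 14.2740% = +3.43%

+3.43%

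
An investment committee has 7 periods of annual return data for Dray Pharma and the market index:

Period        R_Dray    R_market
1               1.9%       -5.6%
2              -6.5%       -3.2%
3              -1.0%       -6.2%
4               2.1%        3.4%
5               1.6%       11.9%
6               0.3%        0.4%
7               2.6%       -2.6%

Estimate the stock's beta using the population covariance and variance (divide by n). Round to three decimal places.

0.151

Mean R_i = (1.9 − 6.5 − 1.0 + 2.1 + 1.6 + 0.3 + 2.6) / 7 = 0.1429%
Mean R_m = (-5.6 − 3.2 − 6.2 + 3.4 + 11.9 + 0.4 − 2.6) / 7 = -0.2714%
Σ(R_i − R̄_i)(R_m − R̄_m) = 36.1714  ⇒  Cov = 36.1714 / 7 = 5.1673
Σ(R_m − R̄_m)² = 239.6143  ⇒  Var(R_m) = 239.6143 / 7 = 34.2306
β = Cov / Var(R_m) = 5.1673 / 34.2306 = 0.1510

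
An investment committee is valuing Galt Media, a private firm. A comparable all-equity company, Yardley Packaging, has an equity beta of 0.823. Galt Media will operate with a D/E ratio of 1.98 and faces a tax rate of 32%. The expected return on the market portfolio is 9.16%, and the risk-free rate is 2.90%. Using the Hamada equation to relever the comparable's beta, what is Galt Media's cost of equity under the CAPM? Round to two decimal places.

β_L = β_U × [1 + (1 − t)(D/E)] = 0.823 × [1 + (1 − 0.32) × 1.98]
    = 0.823 × [1 + 0.68 × 1.98] = 0.823 × 2.3464 = 1.9311
MRP = 9.16% − 2.90% = 6.26%
E(R) = R_f + β_L × MRP = 2.90% + 1.9311 × 6.26% = 14.99%

14.99%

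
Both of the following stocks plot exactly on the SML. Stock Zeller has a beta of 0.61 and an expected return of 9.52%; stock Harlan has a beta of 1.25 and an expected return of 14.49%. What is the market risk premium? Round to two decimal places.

7.77%

Both satisfy E(R) = R_f + β·MRP, so the slope of the SML is
MRP = (14.49% − 9.52%) / (1.25 − 0.61) = 4.97% / 0.64 = 7.7656%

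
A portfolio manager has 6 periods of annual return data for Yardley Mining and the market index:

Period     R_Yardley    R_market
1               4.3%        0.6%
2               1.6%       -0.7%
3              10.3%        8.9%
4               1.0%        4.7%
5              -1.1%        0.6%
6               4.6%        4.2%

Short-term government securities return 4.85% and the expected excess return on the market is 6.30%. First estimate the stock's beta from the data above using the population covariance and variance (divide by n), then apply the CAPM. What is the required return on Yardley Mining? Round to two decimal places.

10.07%

Mean R_i = (4.3 + 1.6 + 10.3 + 1.0 − 1.1 + 4.6) / 6 = 3.4500%
Mean R_m = (0.6 − 0.7 + 8.9 + 4.7 + 0.6 + 4.2) / 6 = 3.0500%
Σ(R_i − R̄_i)(R_m − R̄_m) = 53.3550  ⇒  Cov = 53.3550 / 6 = 8.8925
Σ(R_m − R̄_m)² = 64.3350  ⇒  Var(R_m) = 64.3350 / 6 = 10.7225
β = Cov / Var(R_m) = 8.8925 / 10.7225 = 0.8293
E(R) = R_f + β × MRP = 4.85% + 0.8293 × 6.30% = 10.07%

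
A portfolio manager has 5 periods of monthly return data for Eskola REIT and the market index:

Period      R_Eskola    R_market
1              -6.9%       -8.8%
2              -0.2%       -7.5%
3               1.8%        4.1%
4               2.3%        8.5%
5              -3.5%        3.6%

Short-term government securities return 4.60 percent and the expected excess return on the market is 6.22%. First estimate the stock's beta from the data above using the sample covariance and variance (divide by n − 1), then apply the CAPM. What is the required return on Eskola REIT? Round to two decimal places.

6.62%

Mean R_i = (-6.9 − 0.2 + 1.8 + 2.3 − 3.5) / 5 = -1.3000%
Mean R_m = (-8.8 − 7.5 + 4.1 + 8.5 + 3.6) / 5 = -0.0200%
Σ(R_i − R̄_i)(R_m − R̄_m) = 76.4200  ⇒  Cov = 76.4200 / 4 = 19.1050
Σ(R_m − R̄_m)² = 235.7080  ⇒  Var(R_m) = 235.7080 / 4 = 58.9270
β = Cov / Var(R_m) = 19.1050 / 58.9270 = 0.3242
E(R) = R_f + β × MRP = 4.60% + 0.3242 × 6.22% = 6.62%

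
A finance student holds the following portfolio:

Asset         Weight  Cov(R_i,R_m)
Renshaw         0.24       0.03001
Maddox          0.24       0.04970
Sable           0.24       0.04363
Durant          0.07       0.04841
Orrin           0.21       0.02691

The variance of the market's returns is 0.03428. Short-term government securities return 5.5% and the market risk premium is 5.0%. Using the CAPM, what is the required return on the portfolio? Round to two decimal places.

11.14%

β_Renshaw = 0.03001 / 0.03428 = 0.8754
β_Maddox = 0.04970 / 0.03428 = 1.4498
β_Sable = 0.04363 / 0.03428 = 1.2728
β_Durant = 0.04841 / 0.03428 = 1.4122
β_Orrin = 0.02691 / 0.03428 = 0.7850
β_P = Σ w_i β_i = 0.24×0.8754 + 0.24×1.4498 + 0.24×1.2728 + 0.07×1.4122 + 0.21×0.7850 = 1.1272
E(R_P) = R_f + β_P × MRP = 5.5% + 1.1272 × 5.0% = 11.14%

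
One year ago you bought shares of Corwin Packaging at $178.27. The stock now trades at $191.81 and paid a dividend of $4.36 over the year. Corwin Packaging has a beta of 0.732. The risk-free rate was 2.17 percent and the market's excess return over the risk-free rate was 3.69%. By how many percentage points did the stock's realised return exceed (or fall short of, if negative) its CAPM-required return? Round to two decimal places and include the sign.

Realised HPR = (P1 + D1 − P0) / P0 = (191.81 + 4.36 − 178.27) / 178.27 = 17.90 / 178.27 = 10.0409%
CAPM required = R_f + β·MRP = 2.17% + 0.732 × 3.69% = 4.87108%
α = realised − required = 10.0409% − 4.87108% = +5.17%

+5.17%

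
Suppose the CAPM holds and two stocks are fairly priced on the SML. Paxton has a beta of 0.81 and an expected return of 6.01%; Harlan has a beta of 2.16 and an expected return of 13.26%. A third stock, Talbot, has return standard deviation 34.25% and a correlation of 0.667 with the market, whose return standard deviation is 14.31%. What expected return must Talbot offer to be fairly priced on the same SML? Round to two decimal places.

10.23%

MRP = (13.26% − 6.01%) / (2.16 − 0.81) = 5.3704%
R_f = 6.01% − 0.81 × 5.3704% = 1.6600%
β_Talbot = ρ·σ_i/σ_m = 0.667 × 34.25 / 14.31 = 1.5964
E(R_Talbot) = R_f + β × MRP = 1.6600% + 1.5964 × 5.3704% = 10.23%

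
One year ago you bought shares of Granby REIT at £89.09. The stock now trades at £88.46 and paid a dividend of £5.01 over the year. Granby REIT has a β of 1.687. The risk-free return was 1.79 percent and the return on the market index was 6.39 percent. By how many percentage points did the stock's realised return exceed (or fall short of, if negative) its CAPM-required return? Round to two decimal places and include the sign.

-4.63%

Realised HPR = (P1 + D1 − P0) / P0 = (88.46 + 5.01 − 89.09) / 89.09 = 4.38 / 89.09 = 4.9164%
MRP = 6.39% − 1.79% = 4.60%
CAPM required = R_f + β·MRP = 1.79% + 1.687 × 4.60% = 9.55020%
α = realised − required = 4.9164% − 9.55020% = -4.63%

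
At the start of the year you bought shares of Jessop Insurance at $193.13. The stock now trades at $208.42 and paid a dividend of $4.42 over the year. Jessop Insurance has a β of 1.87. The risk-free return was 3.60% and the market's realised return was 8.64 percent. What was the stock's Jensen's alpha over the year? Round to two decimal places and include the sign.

-2.82%

Realised HPR = (P1 + D1 − P0) / P0 = (208.42 + 4.42 − 193.13) / 193.13 = 19.71 / 193.13 = 10.2056%
MRP = 8.64% − 3.60% = 5.04%
CAPM required = R_f + β·MRP = 3.60% + 1.87 × 5.04% = 13.0248%
α = realised − required = 10.2056% − 13.0248% = -2.82%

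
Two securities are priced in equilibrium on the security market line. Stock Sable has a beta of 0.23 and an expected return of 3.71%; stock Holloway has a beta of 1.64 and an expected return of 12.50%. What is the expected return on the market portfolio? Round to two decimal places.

Both satisfy E(R) = R_f + β·MRP, so the slope of the SML is
MRP = (12.50% − 3.71%) / (1.64 − 0.23) = 8.79% / 1.41 = 6.2340%
R_f = E(R_Sable) − β_Sable·MRP = 3.71% − 0.23 × 6.2340% = 2.2762%
E(R_m) = R_f + MRP = 2.2762% + 6.2340% = 8.51%

8.51%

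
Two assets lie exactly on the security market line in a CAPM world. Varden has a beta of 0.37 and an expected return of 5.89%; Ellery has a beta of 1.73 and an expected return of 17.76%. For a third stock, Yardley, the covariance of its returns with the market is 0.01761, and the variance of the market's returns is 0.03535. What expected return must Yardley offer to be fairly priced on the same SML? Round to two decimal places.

MRP = (17.76% − 5.89%) / (1.73 − 0.37) = 8.7279%
R_f = 5.89% − 0.37 × 8.7279% = 2.6607%
β_Yardley = Cov / Var(R_m) = 0.01761 / 0.03535 = 0.4982
E(R_Yardley) = R_f + β × MRP = 2.6607% + 0.4982 × 8.7279% = 7.01%

7.01%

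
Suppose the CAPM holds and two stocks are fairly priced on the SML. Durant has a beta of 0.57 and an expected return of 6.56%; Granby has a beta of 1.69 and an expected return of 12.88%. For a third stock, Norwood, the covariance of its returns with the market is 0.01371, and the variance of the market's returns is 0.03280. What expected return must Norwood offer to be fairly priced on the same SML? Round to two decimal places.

5.70%

MRP = (12.88% − 6.56%) / (1.69 − 0.57) = 5.6429%
R_f = 6.56% − 0.57 × 5.6429% = 3.3435%
β_Norwood = Cov / Var(R_m) = 0.01371 / 0.03280 = 0.4180
E(R_Norwood) = R_f + β × MRP = 3.3435% + 0.4180 × 5.6429% = 5.70%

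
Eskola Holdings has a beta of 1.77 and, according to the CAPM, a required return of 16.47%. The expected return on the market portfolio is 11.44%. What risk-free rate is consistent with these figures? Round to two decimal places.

E(R) = R_f + β(E(R_m) − R_f) = R_f(1 − β) + β·E(R_m)
16.47% = R_f × (1 − 1.77) + 1.77 × 11.44%
16.47% = R_f × -0.77 + 20.2488%
R_f = (16.47% − 20.2488%) / -0.77 = 4.91%

4.91%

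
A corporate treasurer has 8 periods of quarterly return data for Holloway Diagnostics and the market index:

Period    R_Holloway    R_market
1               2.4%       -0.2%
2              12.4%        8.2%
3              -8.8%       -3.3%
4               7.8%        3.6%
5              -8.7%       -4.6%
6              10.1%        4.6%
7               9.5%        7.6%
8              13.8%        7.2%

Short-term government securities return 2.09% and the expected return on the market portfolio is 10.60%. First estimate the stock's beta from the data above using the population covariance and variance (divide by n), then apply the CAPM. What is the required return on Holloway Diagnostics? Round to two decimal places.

Mean R_i = (2.4 + 12.4 − 8.8 + 7.8 − 8.7 + 10.1 + 9.5 + 13.8) / 8 = 4.8125%
Mean R_m = (-0.2 + 8.2 − 3.3 + 3.6 − 4.6 + 4.6 + 7.6 + 7.2) / 8 = 2.8875%
Σ(R_i − R̄_i)(R_m − R̄_m) = 305.1913  ⇒  Cov = 305.1913 / 8 = 38.1489
Σ(R_m − R̄_m)² = 176.3488  ⇒  Var(R_m) = 176.3488 / 8 = 22.0436
β = Cov / Var(R_m) = 38.1489 / 22.0436 = 1.7306
MRP = 10.60% − 2.09% = 8.51%
E(R) = R_f + β × MRP = 2.09% + 1.7306 × 8.51% = 16.82%

16.82%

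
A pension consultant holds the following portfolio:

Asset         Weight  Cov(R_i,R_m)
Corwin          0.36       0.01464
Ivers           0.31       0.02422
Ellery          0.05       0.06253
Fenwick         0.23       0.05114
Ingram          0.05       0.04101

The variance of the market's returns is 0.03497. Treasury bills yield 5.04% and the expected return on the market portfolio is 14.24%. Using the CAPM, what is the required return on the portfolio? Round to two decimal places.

12.86%

β_Corwin = 0.01464 / 0.03497 = 0.4186
β_Ivers = 0.02422 / 0.03497 = 0.6926
β_Ellery = 0.06253 / 0.03497 = 1.7881
β_Fenwick = 0.05114 / 0.03497 = 1.4624
β_Ingram = 0.04101 / 0.03497 = 1.1727
β_P = Σ w_i β_i = 0.36×0.4186 + 0.31×0.6926 + 0.05×1.7881 + 0.23×1.4624 + 0.05×1.1727 = 0.8498
MRP = 14.24% − 5.04% = 9.20%
E(R_P) = R_f + β_P × MRP = 5.04% + 0.8498 × 9.20% = 12.86%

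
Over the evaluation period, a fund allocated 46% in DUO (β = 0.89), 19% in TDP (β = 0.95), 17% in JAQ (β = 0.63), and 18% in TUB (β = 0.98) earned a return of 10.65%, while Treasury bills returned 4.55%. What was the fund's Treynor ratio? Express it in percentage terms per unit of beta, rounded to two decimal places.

β_P = 0.46×0.89 + 0.19×0.95 + 0.17×0.63 + 0.18×0.98 = 0.8734
Treynor = (R_P − R_f) / β_P = (10.65% − 4.55%) / 0.8734 = 6.10% / 0.8734 = 6.98%

6.98%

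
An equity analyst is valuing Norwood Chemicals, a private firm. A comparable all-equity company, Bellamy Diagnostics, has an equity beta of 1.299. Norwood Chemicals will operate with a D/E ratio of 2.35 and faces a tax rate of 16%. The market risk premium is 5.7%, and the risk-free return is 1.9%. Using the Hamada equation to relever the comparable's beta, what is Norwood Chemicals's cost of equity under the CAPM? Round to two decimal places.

23.92%

β_L = β_U × [1 + (1 − t)(D/E)] = 1.299 × [1 + (1 − 0.16) × 2.35]
    = 1.299 × [1 + 0.84 × 2.35] = 1.299 × 2.9740 = 3.8632
E(R) = R_f + β_L × MRP = 1.9% + 3.8632 × 5.7% = 23.92%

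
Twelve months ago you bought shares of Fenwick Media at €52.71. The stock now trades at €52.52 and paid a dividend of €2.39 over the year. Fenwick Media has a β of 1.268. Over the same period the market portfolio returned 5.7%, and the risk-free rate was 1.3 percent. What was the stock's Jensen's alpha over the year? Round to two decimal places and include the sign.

Realised HPR = (P1 + D1 − P0) / P0 = (52.52 + 2.39 − 52.71) / 52.71 = 2.20 / 52.71 = 4.1738%
MRP = 5.7% − 1.3% = 4.40%
CAPM required = R_f + β·MRP = 1.3% + 1.268 × 4.4% = 6.8792%
α = realised − required = 4.1738% − 6.8792% = -2.71%

-2.71%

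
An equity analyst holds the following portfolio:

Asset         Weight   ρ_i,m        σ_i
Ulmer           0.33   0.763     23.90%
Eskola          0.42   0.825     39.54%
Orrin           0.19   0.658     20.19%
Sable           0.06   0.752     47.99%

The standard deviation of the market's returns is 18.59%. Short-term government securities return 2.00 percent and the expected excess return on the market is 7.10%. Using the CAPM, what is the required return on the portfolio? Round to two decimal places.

11.32%

β_Ulmer = 0.763 × 23.90% / 18.59% = 0.9809
β_Eskola = 0.825 × 39.54% / 18.59% = 1.7547
β_Orrin = 0.658 × 20.19% / 18.59% = 0.7146
β_Sable = 0.752 × 47.99% / 18.59% = 1.9413
β_P = Σ w_i β_i = 0.33×0.9809 + 0.42×1.7547 + 0.19×0.7146 + 0.06×1.9413 = 1.3129
E(R_P) = R_f + β_P × MRP = 2.00% + 1.3129 × 7.10% = 11.32%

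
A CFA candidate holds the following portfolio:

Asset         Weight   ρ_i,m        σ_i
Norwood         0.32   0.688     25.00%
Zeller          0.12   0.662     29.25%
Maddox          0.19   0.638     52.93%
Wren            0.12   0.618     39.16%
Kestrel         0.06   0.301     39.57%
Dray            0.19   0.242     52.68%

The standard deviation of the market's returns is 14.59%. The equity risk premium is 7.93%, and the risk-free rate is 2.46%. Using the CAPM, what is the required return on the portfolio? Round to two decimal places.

13.49%

β_Norwood = 0.688 × 25.00% / 14.59% = 1.1789
β_Zeller = 0.662 × 29.25% / 14.59% = 1.3272
β_Maddox = 0.638 × 52.93% / 14.59% = 2.3146
β_Wren = 0.618 × 39.16% / 14.59% = 1.6587
β_Kestrel = 0.301 × 39.57% / 14.59% = 0.8164
β_Dray = 0.242 × 52.68% / 14.59% = 0.8738
β_P = Σ w_i β_i = 0.32×1.1789 + 0.12×1.3272 + 0.19×2.3146 + 0.12×1.6587 + 0.06×0.8164 + 0.19×0.8738 = 1.3903
E(R_P) = R_f + β_P × MRP = 2.46% + 1.3903 × 7.93% = 13.49%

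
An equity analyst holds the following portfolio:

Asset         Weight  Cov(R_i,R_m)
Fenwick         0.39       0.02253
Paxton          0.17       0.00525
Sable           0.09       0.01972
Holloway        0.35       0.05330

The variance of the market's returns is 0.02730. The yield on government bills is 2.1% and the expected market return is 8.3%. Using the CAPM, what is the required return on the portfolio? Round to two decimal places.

β_Fenwick = 0.02253 / 0.02730 = 0.8253
β_Paxton = 0.00525 / 0.02730 = 0.1923
β_Sable = 0.01972 / 0.02730 = 0.7223
β_Holloway = 0.05330 / 0.02730 = 1.9524
β_P = Σ w_i β_i = 0.39×0.8253 + 0.17×0.1923 + 0.09×0.7223 + 0.35×1.9524 = 1.1029
MRP = 8.3% − 2.1% = 6.20%
E(R_P) = R_f + β_P × MRP = 2.1% + 1.1029 × 6.2% = 8.94%

8.94%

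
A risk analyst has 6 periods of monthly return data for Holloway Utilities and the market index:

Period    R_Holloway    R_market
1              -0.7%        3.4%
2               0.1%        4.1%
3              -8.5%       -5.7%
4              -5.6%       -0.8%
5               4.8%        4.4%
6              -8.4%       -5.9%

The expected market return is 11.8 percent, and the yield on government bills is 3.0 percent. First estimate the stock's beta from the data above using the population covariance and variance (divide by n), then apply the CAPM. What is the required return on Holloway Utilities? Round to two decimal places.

12.14%

Mean R_i = (-0.7 + 0.1 − 8.5 − 5.6 + 4.8 − 8.4) / 6 = -3.0500%
Mean R_m = (3.4 + 4.1 − 5.7 − 0.8 + 4.4 − 5.9) / 6 = -0.0833%
Σ(R_i − R̄_i)(R_m − R̄_m) = 120.1150  ⇒  Cov = 120.1150 / 6 = 20.0192
Σ(R_m − R̄_m)² = 115.6283  ⇒  Var(R_m) = 115.6283 / 6 = 19.2714
β = Cov / Var(R_m) = 20.0192 / 19.2714 = 1.0388
MRP = 11.8% − 3.0% = 8.80%
E(R) = R_f + β × MRP = 3.0% + 1.0388 × 8.8% = 12.14%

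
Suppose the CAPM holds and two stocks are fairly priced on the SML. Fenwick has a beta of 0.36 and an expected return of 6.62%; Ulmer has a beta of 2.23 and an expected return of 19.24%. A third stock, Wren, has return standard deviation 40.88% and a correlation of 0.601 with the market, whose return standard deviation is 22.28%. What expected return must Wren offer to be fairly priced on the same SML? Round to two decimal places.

11.63%

MRP = (19.24% − 6.62%) / (2.23 − 0.36) = 6.7487%
R_f = 6.62% − 0.36 × 6.7487% = 4.1905%
β_Wren = ρ·σ_i/σ_m = 0.601 × 40.88 / 22.28 = 1.1027
E(R_Wren) = R_f + β × MRP = 4.1905% + 1.1027 × 6.7487% = 11.63%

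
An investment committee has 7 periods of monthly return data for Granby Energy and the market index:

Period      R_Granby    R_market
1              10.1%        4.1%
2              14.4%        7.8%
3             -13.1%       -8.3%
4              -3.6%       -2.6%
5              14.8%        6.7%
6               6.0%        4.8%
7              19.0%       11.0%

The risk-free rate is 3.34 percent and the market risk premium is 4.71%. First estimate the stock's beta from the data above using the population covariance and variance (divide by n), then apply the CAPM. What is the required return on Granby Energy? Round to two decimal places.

11.37%

Mean R_i = (10.1 + 14.4 − 13.1 − 3.6 + 14.8 + 6.0 + 19.0) / 7 = 6.8000%
Mean R_m = (4.1 + 7.8 − 8.3 − 2.6 + 6.7 + 4.8 + 11.0) / 7 = 3.3571%
Σ(R_i − R̄_i)(R_m − R̄_m) = 448.9800  ⇒  Cov = 448.9800 / 7 = 64.1400
Σ(R_m − R̄_m)² = 263.3371  ⇒  Var(R_m) = 263.3371 / 7 = 37.6196
β = Cov / Var(R_m) = 64.1400 / 37.6196 = 1.7050
E(R) = R_f + β × MRP = 3.34% + 1.7050 × 4.71% = 11.37%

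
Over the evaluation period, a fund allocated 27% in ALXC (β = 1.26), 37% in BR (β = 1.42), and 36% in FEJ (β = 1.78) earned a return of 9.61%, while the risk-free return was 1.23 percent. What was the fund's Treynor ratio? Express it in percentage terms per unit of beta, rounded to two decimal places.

β_P = 0.27×1.26 + 0.37×1.42 + 0.36×1.78 = 1.5064
Treynor = (R_P − R_f) / β_P = (9.61% − 1.23%) / 1.5064 = 8.38% / 1.5064 = 5.56%

5.56%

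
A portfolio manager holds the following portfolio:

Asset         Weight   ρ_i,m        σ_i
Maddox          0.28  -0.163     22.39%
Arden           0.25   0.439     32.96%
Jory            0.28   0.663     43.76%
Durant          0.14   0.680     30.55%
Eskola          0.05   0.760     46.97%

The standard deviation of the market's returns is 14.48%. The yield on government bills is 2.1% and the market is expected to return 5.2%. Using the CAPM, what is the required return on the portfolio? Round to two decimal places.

5.40%

β_Maddox = -0.163 × 22.39% / 14.48% = -0.2520
β_Arden = 0.439 × 32.96% / 14.48% = 0.9993
β_Jory = 0.663 × 43.76% / 14.48% = 2.0037
β_Durant = 0.680 × 30.55% / 14.48% = 1.4347
β_Eskola = 0.760 × 46.97% / 14.48% = 2.4653
β_P = Σ w_i β_i = 0.28×-0.2520 + 0.25×0.9993 + 0.28×2.0037 + 0.14×1.4347 + 0.05×2.4653 = 1.0644
MRP = 5.2% − 2.1% = 3.10%
E(R_P) = R_f + β_P × MRP = 2.1% + 1.0644 × 3.1% = 5.40%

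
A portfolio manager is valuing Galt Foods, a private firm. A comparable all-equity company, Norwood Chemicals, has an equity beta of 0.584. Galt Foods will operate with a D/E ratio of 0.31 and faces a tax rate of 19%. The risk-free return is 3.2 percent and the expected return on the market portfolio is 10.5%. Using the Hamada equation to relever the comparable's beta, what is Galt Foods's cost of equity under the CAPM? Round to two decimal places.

β_L = β_U × [1 + (1 − t)(D/E)] = 0.584 × [1 + (1 − 0.19) × 0.31]
    = 0.584 × [1 + 0.81 × 0.31] = 0.584 × 1.2511 = 0.7306
MRP = 10.5% − 3.2% = 7.30%
E(R) = R_f + β_L × MRP = 3.2% + 0.7306 × 7.3% = 8.53%

8.53%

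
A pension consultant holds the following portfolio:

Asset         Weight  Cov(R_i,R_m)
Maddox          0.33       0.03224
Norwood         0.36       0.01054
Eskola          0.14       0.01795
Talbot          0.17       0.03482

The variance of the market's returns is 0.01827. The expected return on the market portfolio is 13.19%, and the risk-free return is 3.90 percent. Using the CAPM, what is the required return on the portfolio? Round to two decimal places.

15.53%

β_Maddox = 0.03224 / 0.01827 = 1.7646
β_Norwood = 0.01054 / 0.01827 = 0.5769
β_Eskola = 0.01795 / 0.01827 = 0.9825
β_Talbot = 0.03482 / 0.01827 = 1.9059
β_P = Σ w_i β_i = 0.33×1.7646 + 0.36×0.5769 + 0.14×0.9825 + 0.17×1.9059 = 1.2516
MRP = 13.19% − 3.90% = 9.29%
E(R_P) = R_f + β_P × MRP = 3.90% + 1.2516 × 9.29% = 15.53%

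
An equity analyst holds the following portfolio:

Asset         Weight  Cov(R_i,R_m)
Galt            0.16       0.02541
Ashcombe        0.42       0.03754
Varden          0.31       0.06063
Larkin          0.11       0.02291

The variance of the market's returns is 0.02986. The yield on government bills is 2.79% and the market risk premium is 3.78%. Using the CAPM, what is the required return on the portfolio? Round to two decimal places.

8.00%

β_Galt = 0.02541 / 0.02986 = 0.8510
β_Ashcombe = 0.03754 / 0.02986 = 1.2572
β_Varden = 0.06063 / 0.02986 = 2.0305
β_Larkin = 0.02291 / 0.02986 = 0.7672
β_P = Σ w_i β_i = 0.16×0.8510 + 0.42×1.2572 + 0.31×2.0305 + 0.11×0.7672 = 1.3780
E(R_P) = R_f + β_P × MRP = 2.79% + 1.3780 × 3.78% = 8.00%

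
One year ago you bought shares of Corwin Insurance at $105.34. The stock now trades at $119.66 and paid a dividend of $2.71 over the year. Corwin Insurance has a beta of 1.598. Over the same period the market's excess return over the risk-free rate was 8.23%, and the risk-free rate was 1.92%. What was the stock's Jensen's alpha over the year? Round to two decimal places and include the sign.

+1.10%

Realised HPR = (P1 + D1 − P0) / P0 = (119.66 + 2.71 − 105.34) / 105.34 = 17.03 / 105.34 = 16.1667%
CAPM required = R_f + β·MRP = 1.92% + 1.598 × 8.23% = 15.07154%
α = realised − required = 16.1667% − 15.07154% = +1.10%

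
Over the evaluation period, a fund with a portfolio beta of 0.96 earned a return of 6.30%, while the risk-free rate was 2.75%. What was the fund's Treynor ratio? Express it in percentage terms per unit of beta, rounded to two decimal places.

Treynor = (R_P − R_f) / β_P = (6.30% − 2.75%) / 0.9600 = 3.55% / 0.9600 = 3.70%

3.70%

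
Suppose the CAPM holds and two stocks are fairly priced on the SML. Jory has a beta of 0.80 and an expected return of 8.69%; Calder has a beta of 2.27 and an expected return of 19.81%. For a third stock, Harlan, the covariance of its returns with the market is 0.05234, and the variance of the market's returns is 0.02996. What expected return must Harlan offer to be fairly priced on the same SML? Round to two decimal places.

MRP = (19.81% − 8.69%) / (2.27 − 0.80) = 7.5646%
R_f = 8.69% − 0.80 × 7.5646% = 2.6383%
β_Harlan = Cov / Var(R_m) = 0.05234 / 0.02996 = 1.7470
E(R_Harlan) = R_f + β × MRP = 2.6383% + 1.7470 × 7.5646% = 15.85%

15.85%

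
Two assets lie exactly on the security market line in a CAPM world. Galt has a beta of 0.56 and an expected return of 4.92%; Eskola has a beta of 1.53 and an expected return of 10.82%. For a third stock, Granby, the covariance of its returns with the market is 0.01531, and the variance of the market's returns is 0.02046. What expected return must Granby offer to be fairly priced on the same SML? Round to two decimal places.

6.07%

MRP = (10.82% − 4.92%) / (1.53 − 0.56) = 6.0825%
R_f = 4.92% − 0.56 × 6.0825% = 1.5138%
β_Granby = Cov / Var(R_m) = 0.01531 / 0.02046 = 0.7483
E(R_Granby) = R_f + β × MRP = 1.5138% + 0.7483 × 6.0825% = 6.07%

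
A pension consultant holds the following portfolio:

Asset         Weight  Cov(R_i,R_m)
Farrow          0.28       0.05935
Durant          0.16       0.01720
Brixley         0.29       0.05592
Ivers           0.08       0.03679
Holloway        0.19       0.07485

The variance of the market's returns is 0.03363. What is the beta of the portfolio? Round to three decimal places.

β_Farrow = 0.05935 / 0.03363 = 1.7648
β_Durant = 0.01720 / 0.03363 = 0.5114
β_Brixley = 0.05592 / 0.03363 = 1.6628
β_Ivers = 0.03679 / 0.03363 = 1.0940
β_Holloway = 0.07485 / 0.03363 = 2.2257
β_P = Σ w_i β_i = 0.28×1.7648 + 0.16×0.5114 + 0.29×1.6628 + 0.08×1.0940 + 0.19×2.2257 = 1.5686

1.569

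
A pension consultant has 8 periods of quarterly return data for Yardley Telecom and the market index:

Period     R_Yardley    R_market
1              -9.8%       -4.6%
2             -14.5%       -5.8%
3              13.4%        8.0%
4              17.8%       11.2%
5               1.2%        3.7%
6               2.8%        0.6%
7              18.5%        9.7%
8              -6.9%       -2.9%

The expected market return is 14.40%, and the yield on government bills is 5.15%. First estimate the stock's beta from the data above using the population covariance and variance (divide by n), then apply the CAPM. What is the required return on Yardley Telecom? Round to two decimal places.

22.54%

Mean R_i = (-9.8 − 14.5 + 13.4 + 17.8 + 1.2 + 2.8 + 18.5 − 6.9) / 8 = 2.8125%
Mean R_m = (-4.6 − 5.8 + 8.0 + 11.2 + 3.7 + 0.6 + 9.7 − 2.9) / 8 = 2.4875%
Σ(R_i − R̄_i)(R_m − R̄_m) = 585.3513  ⇒  Cov = 585.3513 / 8 = 73.1689
Σ(R_m − R̄_m)² = 311.2888  ⇒  Var(R_m) = 311.2888 / 8 = 38.9111
β = Cov / Var(R_m) = 73.1689 / 38.9111 = 1.8804
MRP = 14.40% − 5.15% = 9.25%
E(R) = R_f + β × MRP = 5.15% + 1.8804 × 9.25% = 22.54%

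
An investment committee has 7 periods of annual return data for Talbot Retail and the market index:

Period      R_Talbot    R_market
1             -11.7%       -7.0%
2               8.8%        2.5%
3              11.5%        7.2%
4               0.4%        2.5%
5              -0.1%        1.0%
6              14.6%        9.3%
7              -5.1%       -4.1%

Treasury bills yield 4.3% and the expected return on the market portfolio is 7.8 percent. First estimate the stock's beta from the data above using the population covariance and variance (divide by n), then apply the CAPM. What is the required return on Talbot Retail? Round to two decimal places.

9.83%

Mean R_i = (-11.7 + 8.8 + 11.5 + 0.4 − 0.1 + 14.6 − 5.1) / 7 = 2.6286%
Mean R_m = (-7.0 + 2.5 + 7.2 + 2.5 + 1.0 + 9.3 − 4.1) / 7 = 1.6286%
Σ(R_i − R̄_i)(R_m − R̄_m) = 314.3243  ⇒  Cov = 314.3243 / 7 = 44.9035
Σ(R_m − R̄_m)² = 199.0743  ⇒  Var(R_m) = 199.0743 / 7 = 28.4392
β = Cov / Var(R_m) = 44.9035 / 28.4392 = 1.5789
MRP = 7.8% − 4.3% = 3.50%
E(R) = R_f + β × MRP = 4.3% + 1.5789 × 3.5% = 9.83%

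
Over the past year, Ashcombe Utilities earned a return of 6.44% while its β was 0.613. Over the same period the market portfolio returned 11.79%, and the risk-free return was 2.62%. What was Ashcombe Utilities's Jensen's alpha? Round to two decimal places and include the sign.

-1.80%

Market excess return = 11.79% − 2.62% = 9.17%
CAPM benchmark = R_f + β(R_m − R_f) = 2.62% + 0.613 × 9.17% = 8.24121%
α = actual − benchmark = 6.44% − 8.24121% = -1.80%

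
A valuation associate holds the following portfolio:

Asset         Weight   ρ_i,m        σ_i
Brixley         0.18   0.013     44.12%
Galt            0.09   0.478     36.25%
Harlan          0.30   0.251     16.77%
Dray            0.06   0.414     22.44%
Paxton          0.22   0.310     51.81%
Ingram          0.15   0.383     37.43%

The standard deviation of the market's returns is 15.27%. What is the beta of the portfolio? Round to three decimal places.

β_Brixley = 0.013 × 44.12% / 15.27% = 0.0376
β_Galt = 0.478 × 36.25% / 15.27% = 1.1347
β_Harlan = 0.251 × 16.77% / 15.27% = 0.2757
β_Dray = 0.414 × 22.44% / 15.27% = 0.6084
β_Paxton = 0.310 × 51.81% / 15.27% = 1.0518
β_Ingram = 0.383 × 37.43% / 15.27% = 0.9388
β_P = Σ w_i β_i = 0.18×0.0376 + 0.09×1.1347 + 0.30×0.2757 + 0.06×0.6084 + 0.22×1.0518 + 0.15×0.9388 = 0.6003

0.600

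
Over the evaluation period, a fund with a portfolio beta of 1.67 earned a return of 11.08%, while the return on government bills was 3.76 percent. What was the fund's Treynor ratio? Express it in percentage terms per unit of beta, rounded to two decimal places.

Treynor = (R_P − R_f) / β_P = (11.08% − 3.76%) / 1.6700 = 7.32% / 1.6700 = 4.38%

4.38%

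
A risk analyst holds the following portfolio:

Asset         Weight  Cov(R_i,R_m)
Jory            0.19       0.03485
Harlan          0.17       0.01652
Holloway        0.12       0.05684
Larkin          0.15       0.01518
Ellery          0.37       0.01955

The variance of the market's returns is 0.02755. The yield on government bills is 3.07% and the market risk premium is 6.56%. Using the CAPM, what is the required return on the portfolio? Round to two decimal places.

β_Jory = 0.03485 / 0.02755 = 1.2650
β_Harlan = 0.01652 / 0.02755 = 0.5996
β_Holloway = 0.05684 / 0.02755 = 2.0632
β_Larkin = 0.01518 / 0.02755 = 0.5510
β_Ellery = 0.01955 / 0.02755 = 0.7096
β_P = Σ w_i β_i = 0.19×1.2650 + 0.17×0.5996 + 0.12×2.0632 + 0.15×0.5510 + 0.37×0.7096 = 0.9351
E(R_P) = R_f + β_P × MRP = 3.07% + 0.9351 × 6.56% = 9.20%

9.20%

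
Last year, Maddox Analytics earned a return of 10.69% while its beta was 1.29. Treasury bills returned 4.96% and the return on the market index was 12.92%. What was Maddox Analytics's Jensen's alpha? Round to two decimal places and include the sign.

-4.54%

Market excess return = 12.92% − 4.96% = 7.96%
CAPM benchmark = R_f + β(R_m − R_f) = 4.96% + 1.29 × 7.96% = 15.2284%
α = actual − benchmark = 10.69% − 15.2284% = -4.54%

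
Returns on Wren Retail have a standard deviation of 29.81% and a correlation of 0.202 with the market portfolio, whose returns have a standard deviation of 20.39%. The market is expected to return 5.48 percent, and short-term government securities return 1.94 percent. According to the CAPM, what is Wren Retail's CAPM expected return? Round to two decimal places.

2.99%

β = ρ × σ_i / σ_m = 0.202 × 29.81% / 20.39% = 0.2953
MRP = 5.48% − 1.94% = 3.54%
E(R) = 1.94% + 0.2953 × 3.54% = 2.99%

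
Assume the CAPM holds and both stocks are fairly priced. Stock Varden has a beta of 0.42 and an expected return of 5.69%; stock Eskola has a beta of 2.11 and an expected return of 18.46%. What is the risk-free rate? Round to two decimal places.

Both satisfy E(R) = R_f + β·MRP, so the slope of the SML is
MRP = (18.46% − 5.69%) / (2.11 − 0.42) = 12.77% / 1.69 = 7.5562%
R_f = E(R_Varden) − β_Varden·MRP = 5.69% − 0.42 × 7.5562% = 2.5164%

2.52%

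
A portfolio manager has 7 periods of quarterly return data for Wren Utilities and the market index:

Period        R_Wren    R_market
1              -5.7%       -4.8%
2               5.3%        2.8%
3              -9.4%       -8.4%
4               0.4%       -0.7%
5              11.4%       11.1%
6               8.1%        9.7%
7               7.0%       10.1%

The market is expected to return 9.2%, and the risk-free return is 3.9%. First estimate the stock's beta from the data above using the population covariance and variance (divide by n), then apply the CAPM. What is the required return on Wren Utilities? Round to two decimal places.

8.95%

Mean R_i = (-5.7 + 5.3 − 9.4 + 0.4 + 11.4 + 8.1 + 7.0) / 7 = 2.4429%
Mean R_m = (-4.8 + 2.8 − 8.4 − 0.7 + 11.1 + 9.7 + 10.1) / 7 = 2.8286%
Σ(R_i − R̄_i)(R_m − R̄_m) = 348.3214  ⇒  Cov = 348.3214 / 7 = 49.7602
Σ(R_m − R̄_m)² = 365.2343  ⇒  Var(R_m) = 365.2343 / 7 = 52.1763
β = Cov / Var(R_m) = 49.7602 / 52.1763 = 0.9537
MRP = 9.2% − 3.9% = 5.30%
E(R) = R_f + β × MRP = 3.9% + 0.9537 × 5.3% = 8.95%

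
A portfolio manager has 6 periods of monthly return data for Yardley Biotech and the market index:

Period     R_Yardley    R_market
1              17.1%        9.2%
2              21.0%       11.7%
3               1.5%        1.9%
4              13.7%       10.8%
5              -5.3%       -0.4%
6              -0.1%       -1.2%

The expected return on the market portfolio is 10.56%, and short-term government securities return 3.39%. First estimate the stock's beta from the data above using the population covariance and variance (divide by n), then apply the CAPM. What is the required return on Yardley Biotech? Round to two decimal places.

Mean R_i = (17.1 + 21.0 + 1.5 + 13.7 − 5.3 − 0.1) / 6 = 7.9833%
Mean R_m = (9.2 + 11.7 + 1.9 + 10.8 − 0.4 − 1.2) / 6 = 5.3333%
Σ(R_i − R̄_i)(R_m − R̄_m) = 300.6033  ⇒  Cov = 300.6033 / 6 = 50.1006
Σ(R_m − R̄_m)² = 172.7133  ⇒  Var(R_m) = 172.7133 / 6 = 28.7856
β = Cov / Var(R_m) = 50.1006 / 28.7856 = 1.7405
MRP = 10.56% − 3.39% = 7.17%
E(R) = R_f + β × MRP = 3.39% + 1.7405 × 7.17% = 15.87%

15.87%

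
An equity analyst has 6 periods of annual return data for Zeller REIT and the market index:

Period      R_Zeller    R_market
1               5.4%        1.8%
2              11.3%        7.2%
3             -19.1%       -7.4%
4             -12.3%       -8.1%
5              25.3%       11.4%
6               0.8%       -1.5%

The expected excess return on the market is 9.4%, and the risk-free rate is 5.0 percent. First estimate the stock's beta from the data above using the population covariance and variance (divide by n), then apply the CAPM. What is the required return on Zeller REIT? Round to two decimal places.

Mean R_i = (5.4 + 11.3 − 19.1 − 12.3 + 25.3 + 0.8) / 6 = 1.9000%
Mean R_m = (1.8 + 7.2 − 7.4 − 8.1 + 11.4 − 1.5) / 6 = 0.5667%
Σ(R_i − R̄_i)(R_m − R̄_m) = 612.8100  ⇒  Cov = 612.8100 / 6 = 102.1350
Σ(R_m − R̄_m)² = 305.7333  ⇒  Var(R_m) = 305.7333 / 6 = 50.9556
β = Cov / Var(R_m) = 102.1350 / 50.9556 = 2.0044
E(R) = R_f + β × MRP = 5.0% + 2.0044 × 9.4% = 23.84%

23.84%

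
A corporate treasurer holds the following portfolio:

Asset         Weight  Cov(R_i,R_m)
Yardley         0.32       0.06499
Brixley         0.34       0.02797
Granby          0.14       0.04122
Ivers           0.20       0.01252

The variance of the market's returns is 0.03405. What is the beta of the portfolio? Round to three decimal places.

1.133

β_Yardley = 0.06499 / 0.03405 = 1.9087
β_Brixley = 0.02797 / 0.03405 = 0.8214
β_Granby = 0.04122 / 0.03405 = 1.2106
β_Ivers = 0.01252 / 0.03405 = 0.3677
β_P = Σ w_i β_i = 0.32×1.9087 + 0.34×0.8214 + 0.14×1.2106 + 0.20×0.3677 = 1.1331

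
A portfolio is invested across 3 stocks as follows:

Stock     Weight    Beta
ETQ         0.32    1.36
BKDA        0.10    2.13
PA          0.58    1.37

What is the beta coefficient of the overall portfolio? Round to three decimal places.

1.443

β_P = Σ w_i β_i = 0.32×1.36 + 0.10×2.13 + 0.58×1.37 = 1.4428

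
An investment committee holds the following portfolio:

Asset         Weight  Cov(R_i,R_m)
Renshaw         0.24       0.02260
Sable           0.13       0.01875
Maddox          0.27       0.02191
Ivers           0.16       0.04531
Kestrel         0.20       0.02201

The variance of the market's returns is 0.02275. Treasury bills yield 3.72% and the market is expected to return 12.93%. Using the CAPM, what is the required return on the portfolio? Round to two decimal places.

14.01%

β_Renshaw = 0.02260 / 0.02275 = 0.9934
β_Sable = 0.01875 / 0.02275 = 0.8242
β_Maddox = 0.02191 / 0.02275 = 0.9631
β_Ivers = 0.04531 / 0.02275 = 1.9916
β_Kestrel = 0.02201 / 0.02275 = 0.9675
β_P = Σ w_i β_i = 0.24×0.9934 + 0.13×0.8242 + 0.27×0.9631 + 0.16×1.9916 + 0.20×0.9675 = 1.1178
MRP = 12.93% − 3.72% = 9.21%
E(R_P) = R_f + β_P × MRP = 3.72% + 1.1178 × 9.21% = 14.01%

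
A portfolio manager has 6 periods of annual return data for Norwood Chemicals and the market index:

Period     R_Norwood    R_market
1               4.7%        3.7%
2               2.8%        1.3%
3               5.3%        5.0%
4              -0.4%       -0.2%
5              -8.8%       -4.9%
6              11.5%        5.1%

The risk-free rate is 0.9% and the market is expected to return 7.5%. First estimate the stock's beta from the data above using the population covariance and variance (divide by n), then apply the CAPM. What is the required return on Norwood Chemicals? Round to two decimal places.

12.01%

Mean R_i = (4.7 + 2.8 + 5.3 − 0.4 − 8.8 + 11.5) / 6 = 2.5167%
Mean R_m = (3.7 + 1.3 + 5.0 − 0.2 − 4.9 + 5.1) / 6 = 1.6667%
Σ(R_i − R̄_i)(R_m − R̄_m) = 124.2133  ⇒  Cov = 124.2133 / 6 = 20.7022
Σ(R_m − R̄_m)² = 73.7733  ⇒  Var(R_m) = 73.7733 / 6 = 12.2956
β = Cov / Var(R_m) = 20.7022 / 12.2956 = 1.6837
MRP = 7.5% − 0.9% = 6.60%
E(R) = R_f + β × MRP = 0.9% + 1.6837 × 6.6% = 12.01%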